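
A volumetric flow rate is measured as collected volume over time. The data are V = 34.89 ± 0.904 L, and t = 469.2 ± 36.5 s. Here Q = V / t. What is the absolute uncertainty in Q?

0.00610 L/s

For a monomial Q ∝ V, t^-1, fractional errors add in quadrature:
  (1·δV/V)² = (1×0.0259)² = 0.000671;  (-1·δt/t)² = (-1×0.0778)² = 0.00605
δQ/Q = √(0.00672) = 0.0820
Q = 0.07436 L/s, so δQ = 0.0820 × 0.07436 = 0.00610 L/s.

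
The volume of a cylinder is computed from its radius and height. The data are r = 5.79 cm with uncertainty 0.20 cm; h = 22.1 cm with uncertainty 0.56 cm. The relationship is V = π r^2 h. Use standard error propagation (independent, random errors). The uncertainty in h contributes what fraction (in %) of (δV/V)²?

(δV/V)² = (2·δr/r)² + (1·δh/h)²
  r term: (2×0.0345)² = 0.00477
  h term: (1×0.0253)² = 0.000642
Total = 0.00541. Share from h = 0.000642/0.00541 = 0.119.

11.9%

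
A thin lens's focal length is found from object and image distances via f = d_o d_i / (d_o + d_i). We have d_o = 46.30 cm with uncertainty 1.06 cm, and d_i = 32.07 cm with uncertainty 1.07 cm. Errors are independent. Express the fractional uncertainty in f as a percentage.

∂f/∂d_o = (d_i/(d_o+d_i))² = 0.167;  ∂f/∂d_i = (d_o/(d_o+d_i))² = 0.349
δf = √((∂f/∂d_o · δd_o)² + (∂f/∂d_i · δd_i)²) = √(0.0315 + 0.139) = 0.413 cm
f = 18.95 cm, so δf/f = 0.413/18.95 = 0.0218.

2.18%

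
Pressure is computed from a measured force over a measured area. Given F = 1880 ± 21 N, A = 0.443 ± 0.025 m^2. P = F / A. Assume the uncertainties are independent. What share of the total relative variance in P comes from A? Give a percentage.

(δP/P)² = (1·δF/F)² + (-1·δA/A)²
  F term: (1×0.0112)² = 0.000125
  A term: (-1×0.0564)² = 0.00318
Total = 0.00331. Share from A = 0.00318/0.00331 = 0.962.

96.2%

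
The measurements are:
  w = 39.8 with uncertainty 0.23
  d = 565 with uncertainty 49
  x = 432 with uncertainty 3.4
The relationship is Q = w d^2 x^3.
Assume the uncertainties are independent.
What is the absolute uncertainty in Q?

Products/powers → add relative errors in quadrature, weighted by exponent:
  (1·δw/w)² = (1×0.00578)² = 3.34e-05;  (2·δd/d)² = (2×0.0867)² = 0.0301;  (3·δx/x)² = (3×0.00787)² = 0.000557
δQ/Q = √(0.0307) = 0.175
Q = 1.02e+15, so δQ = 0.175 × 1.02e+15 = 1.79e+14.

1.79e+14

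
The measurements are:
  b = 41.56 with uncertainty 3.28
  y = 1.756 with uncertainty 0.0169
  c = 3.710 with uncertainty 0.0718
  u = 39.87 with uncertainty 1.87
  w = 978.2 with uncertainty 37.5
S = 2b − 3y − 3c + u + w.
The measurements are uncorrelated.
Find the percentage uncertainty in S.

Absolute uncertainties add in quadrature for a linear combination:
  (2·δb)² = 43.0;  (3·δy)² = 0.00257;  (3·δc)² = 0.0464;  (δu)² = 3.50;  (δw)² = 1410
δS = √(1450) = 38.1
S = 1085, so δS/S = 38.1/1085 = 0.0351.

3.51%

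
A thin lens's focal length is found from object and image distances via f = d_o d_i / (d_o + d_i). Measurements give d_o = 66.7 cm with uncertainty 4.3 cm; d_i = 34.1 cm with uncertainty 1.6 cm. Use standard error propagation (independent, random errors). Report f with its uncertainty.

22.6 ± 0.856 cm

∂f/∂d_o = (d_i/(d_o+d_i))² = 0.114;  ∂f/∂d_i = (d_o/(d_o+d_i))² = 0.438
δf = √((∂f/∂d_o · δd_o)² + (∂f/∂d_i · δd_i)²) = √(0.242 + 0.491) = 0.856 cm
f = 22.6 cm.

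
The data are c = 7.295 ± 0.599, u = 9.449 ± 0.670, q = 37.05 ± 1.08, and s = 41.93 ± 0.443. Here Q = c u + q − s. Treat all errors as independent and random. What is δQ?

7.57

Let p = c·u = 68.93. δp/p = √((1·δc/c)² + (1·δu/u)²) = √(0.00674 + 0.00503) = 0.108, so δp = 7.48.
Q = p + q − s: δQ = √(δp² + δq² + δs²) = √(55.9 + 1.17 + 0.196) = 7.57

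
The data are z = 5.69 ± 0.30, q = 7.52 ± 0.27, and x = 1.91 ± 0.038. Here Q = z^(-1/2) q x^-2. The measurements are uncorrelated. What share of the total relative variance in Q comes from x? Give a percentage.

44.4%

(δQ/Q)² = (−½·δz/z)² + (1·δq/q)² + (-2·δx/x)²
  z term: (-0.5×0.0527)² = 0.000695
  q term: (1×0.0359)² = 0.00129
  x term: (-2×0.0199)² = 0.00158
Total = 0.00357. Share from x = 0.00158/0.00357 = 0.444.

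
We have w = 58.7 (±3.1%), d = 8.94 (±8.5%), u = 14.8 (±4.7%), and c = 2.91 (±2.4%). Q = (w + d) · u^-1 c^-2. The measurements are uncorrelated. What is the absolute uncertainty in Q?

Let h = w + d = 67.6. δh = √(δw² + δd²) = √(3.31 + 0.577) = 1.97, so δh/h = 0.0292.
Q is then a monomial in h, u, c:
δQ/Q = √((δh/h)² + (-1·δu/u)² + (-2·δc/c)²) = √(0.000850 + 0.00221 + 0.00230) = 0.0732
Q = 0.540, so δQ = 0.0732 × 0.540 = 0.0395.

0.0395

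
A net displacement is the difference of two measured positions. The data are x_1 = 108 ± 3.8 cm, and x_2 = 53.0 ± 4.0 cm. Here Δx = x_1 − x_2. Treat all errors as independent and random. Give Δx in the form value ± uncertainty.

55.0 ± 5.52 cm

For a sum/difference, combine absolute errors in quadrature:
  (δx_1)² = 14.4;  (δx_2)² = 16.0
δΔx = √(30.4) = 5.52 cm
Δx = 55.0 cm.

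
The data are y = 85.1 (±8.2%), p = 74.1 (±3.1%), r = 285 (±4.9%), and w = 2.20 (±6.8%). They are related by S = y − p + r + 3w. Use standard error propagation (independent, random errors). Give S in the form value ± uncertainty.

Each term contributes (cᵢ δxᵢ)² to (δS)²:
  (δy)² = 48.7;  (δp)² = 5.28;  (δr)² = 195;  (3·δw)² = 0.201
δS = √(249) = 15.8
S = 303.

303 ± 15.8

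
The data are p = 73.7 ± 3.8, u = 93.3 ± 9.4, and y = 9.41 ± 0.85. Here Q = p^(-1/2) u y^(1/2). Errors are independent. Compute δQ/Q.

Q is a product of powers, so relative uncertainties combine in quadrature:
  (−½·δp/p)² = (-0.5×0.0516)² = 0.000665;  (1·δu/u)² = (1×0.101)² = 0.0102;  (½·δy/y)² = (0.5×0.0903)² = 0.00204
δQ/Q = √(0.0129) = 0.113

0.113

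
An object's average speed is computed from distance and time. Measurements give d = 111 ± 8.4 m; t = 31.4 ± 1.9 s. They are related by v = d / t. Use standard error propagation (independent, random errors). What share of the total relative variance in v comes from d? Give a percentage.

61.0%

(δv/v)² = (1·δd/d)² + (-1·δt/t)²
  d term: (1×0.0757)² = 0.00573
  t term: (-1×0.0605)² = 0.00366
Total = 0.00939. Share from d = 0.00573/0.00939 = 0.610.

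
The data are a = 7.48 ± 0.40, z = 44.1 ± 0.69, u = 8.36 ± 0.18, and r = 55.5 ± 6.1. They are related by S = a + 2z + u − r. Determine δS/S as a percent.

12.9%

For a sum/difference, combine absolute errors in quadrature:
  (δa)² = 0.160;  (2·δz)² = 1.90;  (δu)² = 0.0324;  (δr)² = 37.2
δS = √(39.3) = 6.27
S = 48.5, so δS/S = 6.27/48.5 = 0.129.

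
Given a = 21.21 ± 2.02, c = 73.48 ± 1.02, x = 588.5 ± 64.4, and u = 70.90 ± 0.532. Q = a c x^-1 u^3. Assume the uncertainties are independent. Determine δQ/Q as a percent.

For a monomial Q ∝ a, c, x^-1, u^3, fractional errors add in quadrature:
  (1·δa/a)² = (1×0.0952)² = 0.00907;  (1·δc/c)² = (1×0.0139)² = 0.000193;  (-1·δx/x)² = (-1×0.109)² = 0.0120;  (3·δu/u)² = (3×0.00750)² = 0.000507
δQ/Q = √(0.0217) = 0.147

14.7%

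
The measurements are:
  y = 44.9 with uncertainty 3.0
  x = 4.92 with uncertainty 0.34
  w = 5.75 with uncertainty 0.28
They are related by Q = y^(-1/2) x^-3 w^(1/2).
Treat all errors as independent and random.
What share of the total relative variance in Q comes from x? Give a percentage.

(δQ/Q)² = (−½·δy/y)² + (-3·δx/x)² + (½·δw/w)²
  y term: (-0.5×0.0668)² = 0.00112
  x term: (-3×0.0691)² = 0.0430
  w term: (0.5×0.0487)² = 0.000593
Total = 0.0447. Share from x = 0.0430/0.0447 = 0.962.

96.2%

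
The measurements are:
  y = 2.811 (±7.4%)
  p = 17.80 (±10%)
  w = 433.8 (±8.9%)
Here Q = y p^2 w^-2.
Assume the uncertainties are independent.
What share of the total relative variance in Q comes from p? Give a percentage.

(δQ/Q)² = (1·δy/y)² + (2·δp/p)² + (-2·δw/w)²
  y term: (1×0.0740)² = 0.00548
  p term: (2×0.100)² = 0.0400
  w term: (-2×0.0890)² = 0.0317
Total = 0.0772. Share from p = 0.0400/0.0772 = 0.518.

51.8%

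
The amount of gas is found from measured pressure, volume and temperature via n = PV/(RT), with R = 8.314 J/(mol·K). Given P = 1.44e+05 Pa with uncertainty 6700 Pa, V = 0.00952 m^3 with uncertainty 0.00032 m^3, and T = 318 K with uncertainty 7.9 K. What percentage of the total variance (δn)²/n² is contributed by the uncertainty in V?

28.9%

(δn/n)² = (1·δP/P)² + (1·δV/V)² + (-1·δT/T)²
  P term: (1×0.0465)² = 0.00216
  V term: (1×0.0336)² = 0.00113
  T term: (-1×0.0248)² = 0.000617
Total = 0.00391. Share from V = 0.00113/0.00391 = 0.289.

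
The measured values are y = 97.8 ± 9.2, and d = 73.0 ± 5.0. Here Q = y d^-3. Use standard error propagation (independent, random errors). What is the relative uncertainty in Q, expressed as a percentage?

22.6%

Q is a product of powers, so relative uncertainties combine in quadrature:
  (1·δy/y)² = (1×0.0941)² = 0.00885;  (-3·δd/d)² = (-3×0.0685)² = 0.0422
δQ/Q = √(0.0511) = 0.226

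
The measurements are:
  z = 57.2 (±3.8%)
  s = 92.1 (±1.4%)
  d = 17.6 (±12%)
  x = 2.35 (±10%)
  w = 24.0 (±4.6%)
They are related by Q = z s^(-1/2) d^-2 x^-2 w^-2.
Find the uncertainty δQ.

1.98e-06

Q is a product of powers, so relative uncertainties combine in quadrature:
  (1·δz/z)² = (1×0.0380)² = 0.00144;  (−½·δs/s)² = (-0.5×0.0140)² = 4.9e-05;  (-2·δd/d)² = (-2×0.120)² = 0.0576;  (-2·δx/x)² = (-2×0.100)² = 0.0400;  (-2·δw/w)² = (-2×0.0460)² = 0.00846
δQ/Q = √(0.108) = 0.328
Q = 6.05e-06, so δQ = 0.328 × 6.05e-06 = 1.98e-06.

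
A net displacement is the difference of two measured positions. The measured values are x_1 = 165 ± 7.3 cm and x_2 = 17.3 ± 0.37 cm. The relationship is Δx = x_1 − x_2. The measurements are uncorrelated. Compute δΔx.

Δx is a linear combination, so absolute uncertainties add in quadrature:
  (δx_1)² = 53.3;  (δx_2)² = 0.137
δΔx = √(53.4) = 7.31 cm

7.31 cm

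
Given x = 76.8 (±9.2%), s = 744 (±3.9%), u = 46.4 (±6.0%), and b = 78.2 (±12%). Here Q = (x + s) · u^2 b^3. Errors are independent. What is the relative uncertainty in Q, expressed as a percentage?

38.1%

Let w = x + s = 821. δw = √(δx² + δs²) = √(49.9 + 842) = 29.9, so δw/w = 0.0364.
Q is then a monomial in w, u, b:
δQ/Q = √((δw/w)² + (2·δu/u)² + (3·δb/b)²) = √(0.00132 + 0.0144 + 0.130) = 0.381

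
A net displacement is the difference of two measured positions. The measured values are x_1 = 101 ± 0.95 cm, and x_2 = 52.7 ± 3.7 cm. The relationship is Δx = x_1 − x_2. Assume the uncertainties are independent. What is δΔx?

For a sum/difference, combine absolute errors in quadrature:
  (δx_1)² = 0.902;  (δx_2)² = 13.7
δΔx = √(14.6) = 3.82 cm

3.82 cm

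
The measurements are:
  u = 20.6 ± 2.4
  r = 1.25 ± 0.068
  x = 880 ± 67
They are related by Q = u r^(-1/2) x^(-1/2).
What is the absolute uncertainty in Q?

0.0780

Products/powers → add relative errors in quadrature, weighted by exponent:
  (1·δu/u)² = (1×0.117)² = 0.0136;  (−½·δr/r)² = (-0.5×0.0544)² = 0.000740;  (−½·δx/x)² = (-0.5×0.0761)² = 0.00145
δQ/Q = √(0.0158) = 0.126
Q = 0.621, so δQ = 0.126 × 0.621 = 0.0780.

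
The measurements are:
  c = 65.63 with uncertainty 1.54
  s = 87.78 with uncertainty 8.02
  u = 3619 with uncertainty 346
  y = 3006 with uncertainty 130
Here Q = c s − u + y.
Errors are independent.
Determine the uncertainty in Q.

657

Let p = c·s = 5761. δp/p = √((1·δc/c)² + (1·δs/s)²) = √(0.000551 + 0.00835) = 0.0943, so δp = 543.
Q = p − u + y: δQ = √(δp² + δu² + δy²) = √(2.95e+05 + 1.2e+05 + 16900) = 657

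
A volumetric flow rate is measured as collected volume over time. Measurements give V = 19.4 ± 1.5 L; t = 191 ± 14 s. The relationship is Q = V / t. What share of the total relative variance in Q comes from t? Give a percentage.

47.3%

(δQ/Q)² = (1·δV/V)² + (-1·δt/t)²
  V term: (1×0.0773)² = 0.00598
  t term: (-1×0.0733)² = 0.00537
Total = 0.0114. Share from t = 0.00537/0.0114 = 0.473.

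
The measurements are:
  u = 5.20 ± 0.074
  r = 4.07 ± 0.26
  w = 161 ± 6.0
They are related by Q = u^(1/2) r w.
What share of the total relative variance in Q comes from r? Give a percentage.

(δQ/Q)² = (½·δu/u)² + (1·δr/r)² + (1·δw/w)²
  u term: (0.5×0.0142)² = 5.06e-05
  r term: (1×0.0639)² = 0.00408
  w term: (1×0.0373)² = 0.00139
Total = 0.00552. Share from r = 0.00408/0.00552 = 0.739.

73.9%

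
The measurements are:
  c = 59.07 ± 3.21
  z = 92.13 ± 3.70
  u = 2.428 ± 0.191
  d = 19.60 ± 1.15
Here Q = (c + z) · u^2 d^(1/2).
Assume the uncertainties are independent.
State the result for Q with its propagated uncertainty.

Let w = c + z = 151.2. δw = √(δc² + δz²) = √(10.3 + 13.7) = 4.90, so δw/w = 0.0324.
Q is then a monomial in w, u, d:
δQ/Q = √((δw/w)² + (2·δu/u)² + (½·δd/d)²) = √(0.00105 + 0.0248 + 0.000861) = 0.163
Q = 3946, so δQ = 0.163 × 3946 = 644.

3946 ± 644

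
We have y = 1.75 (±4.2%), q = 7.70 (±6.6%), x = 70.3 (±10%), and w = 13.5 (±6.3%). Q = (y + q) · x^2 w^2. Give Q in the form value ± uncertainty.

(8.51 ± 2.06) × 10^6

Let u = y + q = 9.45. δu = √(δy² + δq²) = √(0.00540 + 0.258) = 0.513, so δu/u = 0.0543.
Q is then a monomial in u, x, w:
δQ/Q = √((δu/u)² + (2·δx/x)² + (2·δw/w)²) = √(0.00295 + 0.0400 + 0.0159) = 0.243
Q = 8.51e+06, so δQ = 0.243 × 8.51e+06 = 2.06e+06.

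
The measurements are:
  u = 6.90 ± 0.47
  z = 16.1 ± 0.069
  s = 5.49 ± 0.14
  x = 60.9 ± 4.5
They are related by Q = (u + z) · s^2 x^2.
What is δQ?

Let w = u + z = 23.0. δw = √(δu² + δz²) = √(0.221 + 0.00476) = 0.475, so δw/w = 0.0207.
Q is then a monomial in w, s, x:
δQ/Q = √((δw/w)² + (2·δs/s)² + (2·δx/x)²) = √(0.000427 + 0.00260 + 0.0218) = 0.158
Q = 2.57e+06, so δQ = 0.158 × 2.57e+06 = 4.05e+05.

4.05e+05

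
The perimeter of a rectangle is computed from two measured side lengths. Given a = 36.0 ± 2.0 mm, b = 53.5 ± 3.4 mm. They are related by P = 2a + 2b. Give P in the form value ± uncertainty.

P is a linear combination, so absolute uncertainties add in quadrature:
  (2·δa)² = 16.0;  (2·δb)² = 46.2
δP = √(62.2) = 7.89 mm
P = 179 mm.

179 ± 7.89 mm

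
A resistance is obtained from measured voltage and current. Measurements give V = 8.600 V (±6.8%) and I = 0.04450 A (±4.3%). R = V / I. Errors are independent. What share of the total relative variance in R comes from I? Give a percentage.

(δR/R)² = (1·δV/V)² + (-1·δI/I)²
  V term: (1×0.0680)² = 0.00462
  I term: (-1×0.0430)² = 0.00185
Total = 0.00647. Share from I = 0.00185/0.00647 = 0.286.

28.6%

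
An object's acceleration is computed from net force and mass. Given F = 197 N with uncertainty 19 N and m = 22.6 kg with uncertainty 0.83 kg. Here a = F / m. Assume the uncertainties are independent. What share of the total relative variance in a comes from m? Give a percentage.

(δa/a)² = (1·δF/F)² + (-1·δm/m)²
  F term: (1×0.0964)² = 0.00930
  m term: (-1×0.0367)² = 0.00135
Total = 0.0107. Share from m = 0.00135/0.0107 = 0.127.

12.7%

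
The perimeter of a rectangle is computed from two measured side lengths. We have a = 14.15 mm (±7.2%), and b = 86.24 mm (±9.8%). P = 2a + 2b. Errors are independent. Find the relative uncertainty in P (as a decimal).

P is a linear combination, so absolute uncertainties add in quadrature:
  (2·δa)² = 4.15;  (2·δb)² = 286
δP = √(290) = 17.0 mm
P = 200.8 mm, so δP/P = 17.0/200.8 = 0.0848.

0.0848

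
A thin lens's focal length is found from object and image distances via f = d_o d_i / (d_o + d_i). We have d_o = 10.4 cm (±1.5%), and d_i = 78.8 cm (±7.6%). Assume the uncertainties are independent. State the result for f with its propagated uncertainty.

∂f/∂d_o = (d_i/(d_o+d_i))² = 0.780;  ∂f/∂d_i = (d_o/(d_o+d_i))² = 0.0136
δf = √((∂f/∂d_o · δd_o)² + (∂f/∂d_i · δd_i)²) = √(0.0148 + 0.00663) = 0.146 cm
f = 9.19 cm.

9.19 ± 0.146 cm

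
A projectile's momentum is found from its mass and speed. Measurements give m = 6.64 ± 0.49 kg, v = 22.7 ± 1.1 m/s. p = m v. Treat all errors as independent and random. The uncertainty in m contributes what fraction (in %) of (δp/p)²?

69.9%

(δp/p)² = (1·δm/m)² + (1·δv/v)²
  m term: (1×0.0738)² = 0.00545
  v term: (1×0.0485)² = 0.00235
Total = 0.00779. Share from m = 0.00545/0.00779 = 0.699.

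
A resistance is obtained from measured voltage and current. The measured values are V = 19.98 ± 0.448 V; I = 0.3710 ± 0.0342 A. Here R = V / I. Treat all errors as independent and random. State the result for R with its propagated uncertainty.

R is a product of powers, so relative uncertainties combine in quadrature:
  (1·δV/V)² = (1×0.0224)² = 0.000503;  (-1·δI/I)² = (-1×0.0922)² = 0.00850
δR/R = √(0.00900) = 0.0949
R = 53.85 Ω, so δR = 0.0949 × 53.85 = 5.11 Ω.

53.85 ± 5.11 Ω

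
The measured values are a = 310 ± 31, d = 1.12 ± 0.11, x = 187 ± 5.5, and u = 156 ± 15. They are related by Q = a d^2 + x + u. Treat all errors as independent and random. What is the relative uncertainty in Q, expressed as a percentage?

Let p = a·d^2 = 389. δp/p = √((1·δa/a)² + (2·δd/d)²) = √(0.0100 + 0.0386) = 0.220, so δp = 85.7.
Q = p + x + u: δQ = √(δp² + δx² + δu²) = √(7350 + 30.2 + 225) = 87.2
Q = 732, so δQ/Q = 87.2/732 = 0.119.

11.9%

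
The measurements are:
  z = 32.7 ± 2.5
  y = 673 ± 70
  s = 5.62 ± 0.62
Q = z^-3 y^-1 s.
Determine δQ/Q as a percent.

Since Q is a product/quotient, work with relative uncertainties:
  (-3·δz/z)² = (-3×0.0765)² = 0.0526;  (-1·δy/y)² = (-1×0.104)² = 0.0108;  (1·δs/s)² = (1×0.110)² = 0.0122
δQ/Q = √(0.0756) = 0.275

27.5%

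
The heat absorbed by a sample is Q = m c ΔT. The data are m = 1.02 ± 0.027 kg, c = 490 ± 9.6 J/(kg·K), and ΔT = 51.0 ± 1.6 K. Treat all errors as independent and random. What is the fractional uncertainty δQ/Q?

Each factor contributes (exponent × relative error)² to (δQ/Q)²:
  (1·δm/m)² = (1×0.0265)² = 0.000701;  (1·δc/c)² = (1×0.0196)² = 0.000384;  (1·δΔT/ΔT)² = (1×0.0314)² = 0.000984
δQ/Q = √(0.00207) = 0.0455

0.0455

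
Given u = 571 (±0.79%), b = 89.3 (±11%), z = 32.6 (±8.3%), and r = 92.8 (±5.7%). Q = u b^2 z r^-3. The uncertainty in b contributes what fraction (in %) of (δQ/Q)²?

57.2%

(δQ/Q)² = (1·δu/u)² + (2·δb/b)² + (1·δz/z)² + (-3·δr/r)²
  u term: (1×0.00790)² = 6.24e-05
  b term: (2×0.110)² = 0.0484
  z term: (1×0.0830)² = 0.00689
  r term: (-3×0.0570)² = 0.0292
Total = 0.0846. Share from b = 0.0484/0.0846 = 0.572.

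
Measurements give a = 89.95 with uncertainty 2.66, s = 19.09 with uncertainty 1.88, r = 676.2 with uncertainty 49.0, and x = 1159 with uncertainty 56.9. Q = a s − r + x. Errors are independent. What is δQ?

192

Let p = a·s = 1717. δp/p = √((1·δa/a)² + (1·δs/s)²) = √(0.000875 + 0.00970) = 0.103, so δp = 177.
Q = p − r + x: δQ = √(δp² + δr² + δx²) = √(31200 + 2400 + 3240) = 192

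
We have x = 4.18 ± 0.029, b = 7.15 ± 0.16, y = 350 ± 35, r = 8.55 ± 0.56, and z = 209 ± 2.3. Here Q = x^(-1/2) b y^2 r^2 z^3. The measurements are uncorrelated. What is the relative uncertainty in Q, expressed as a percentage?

24.2%

Relative error in a monomial: (δQ/Q)² = Σ (nᵢ · δxᵢ/xᵢ)².
  (−½·δx/x)² = (-0.5×0.00694)² = 1.2e-05;  (1·δb/b)² = (1×0.0224)² = 0.000501;  (2·δy/y)² = (2×0.100)² = 0.0400;  (2·δr/r)² = (2×0.0655)² = 0.0172;  (3·δz/z)² = (3×0.0110)² = 0.00109
δQ/Q = √(0.0588) = 0.242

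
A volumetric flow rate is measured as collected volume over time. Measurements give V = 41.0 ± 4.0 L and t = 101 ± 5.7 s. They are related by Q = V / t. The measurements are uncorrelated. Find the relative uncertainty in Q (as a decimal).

0.113

Q is a product of powers, so relative uncertainties combine in quadrature:
  (1·δV/V)² = (1×0.0976)² = 0.00952;  (-1·δt/t)² = (-1×0.0564)² = 0.00318
δQ/Q = √(0.0127) = 0.113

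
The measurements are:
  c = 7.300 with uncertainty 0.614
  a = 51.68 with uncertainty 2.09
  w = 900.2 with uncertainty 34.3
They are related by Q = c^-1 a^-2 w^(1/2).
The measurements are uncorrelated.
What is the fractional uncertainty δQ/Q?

0.118

Each factor contributes (exponent × relative error)² to (δQ/Q)²:
  (-1·δc/c)² = (-1×0.0841)² = 0.00707;  (-2·δa/a)² = (-2×0.0404)² = 0.00654;  (½·δw/w)² = (0.5×0.0381)² = 0.000363
δQ/Q = √(0.0140) = 0.118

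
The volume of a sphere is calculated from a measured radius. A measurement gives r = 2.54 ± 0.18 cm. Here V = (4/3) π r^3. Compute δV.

V ∝ r^3, so δV/V = |3| · δr/r = 3 × 0.0709 = 0.213.
V = 68.6 cm^3, so δV = 0.213 × 68.6 = 14.6 cm^3.

14.6 cm^3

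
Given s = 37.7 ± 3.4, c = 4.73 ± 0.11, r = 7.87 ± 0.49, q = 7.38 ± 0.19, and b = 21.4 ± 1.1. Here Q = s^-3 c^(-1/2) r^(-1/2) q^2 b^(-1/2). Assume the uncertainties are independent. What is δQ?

Q is a product of powers, so relative uncertainties combine in quadrature:
  (-3·δs/s)² = (-3×0.0902)² = 0.0732;  (−½·δc/c)² = (-0.5×0.0233)² = 0.000135;  (−½·δr/r)² = (-0.5×0.0623)² = 0.000969;  (2·δq/q)² = (2×0.0257)² = 0.00265;  (−½·δb/b)² = (-0.5×0.0514)² = 0.000661
δQ/Q = √(0.0776) = 0.279
Q = 3.6e-05, so δQ = 0.279 × 3.6e-05 = 1e-05.

1e-05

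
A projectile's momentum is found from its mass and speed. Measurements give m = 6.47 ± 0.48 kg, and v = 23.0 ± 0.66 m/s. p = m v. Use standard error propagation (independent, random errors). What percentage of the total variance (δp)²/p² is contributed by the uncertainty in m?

(δp/p)² = (1·δm/m)² + (1·δv/v)²
  m term: (1×0.0742)² = 0.00550
  v term: (1×0.0287)² = 0.000823
Total = 0.00633. Share from m = 0.00550/0.00633 = 0.870.

87.0%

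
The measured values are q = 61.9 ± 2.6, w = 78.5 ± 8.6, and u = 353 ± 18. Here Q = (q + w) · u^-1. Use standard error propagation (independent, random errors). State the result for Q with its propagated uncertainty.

Let h = q + w = 140. δh = √(δq² + δw²) = √(6.76 + 74.0) = 8.98, so δh/h = 0.0640.
Q is then a monomial in h, u:
δQ/Q = √((δh/h)² + (-1·δu/u)²) = √(0.00409 + 0.00260) = 0.0818
Q = 0.398, so δQ = 0.0818 × 0.398 = 0.0325.

0.398 ± 0.0325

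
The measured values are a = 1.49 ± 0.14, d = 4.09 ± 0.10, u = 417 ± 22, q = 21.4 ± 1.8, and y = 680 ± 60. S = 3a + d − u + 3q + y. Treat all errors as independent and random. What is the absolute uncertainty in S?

64.1

Sums and differences: (δS)² = Σ (cᵢ δxᵢ)².
  (3·δa)² = 0.176;  (δd)² = 0.0100;  (δu)² = 484;  (3·δq)² = 29.2;  (δy)² = 3600
δS = √(4110) = 64.1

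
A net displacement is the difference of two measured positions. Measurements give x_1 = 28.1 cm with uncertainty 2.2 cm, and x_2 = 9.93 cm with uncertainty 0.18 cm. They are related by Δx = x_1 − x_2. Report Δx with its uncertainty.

18.2 ± 2.21 cm

Δx is a linear combination, so absolute uncertainties add in quadrature:
  (δx_1)² = 4.84;  (δx_2)² = 0.0324
δΔx = √(4.87) = 2.21 cm
Δx = 18.2 cm.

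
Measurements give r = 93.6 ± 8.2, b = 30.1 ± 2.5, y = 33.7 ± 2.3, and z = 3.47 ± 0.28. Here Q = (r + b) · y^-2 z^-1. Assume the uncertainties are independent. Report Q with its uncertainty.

Let u = r + b = 124. δu = √(δr² + δb²) = √(67.2 + 6.25) = 8.57, so δu/u = 0.0693.
Q is then a monomial in u, y, z:
δQ/Q = √((δu/u)² + (-2·δy/y)² + (-1·δz/z)²) = √(0.00480 + 0.0186 + 0.00651) = 0.173
Q = 0.0314, so δQ = 0.173 × 0.0314 = 0.00543.

0.0314 ± 0.00543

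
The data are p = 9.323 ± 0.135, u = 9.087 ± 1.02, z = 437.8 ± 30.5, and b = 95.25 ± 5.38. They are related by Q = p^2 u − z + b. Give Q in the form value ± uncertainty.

447.3 ± 96.7

Let w = p^2·u = 789.8. δw/w = √((2·δp/p)² + (1·δu/u)²) = √(0.000839 + 0.0126) = 0.116, so δw = 91.6.
Q = w − z + b: δQ = √(δw² + δz² + δb²) = √(8380 + 930 + 28.9) = 96.7
Q = 447.3.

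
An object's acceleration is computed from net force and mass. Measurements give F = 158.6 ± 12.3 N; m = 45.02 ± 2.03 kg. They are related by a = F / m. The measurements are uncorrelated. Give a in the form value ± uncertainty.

3.523 ± 0.316 m/s^2

a is a product of powers, so relative uncertainties combine in quadrature:
  (1·δF/F)² = (1×0.0776)² = 0.00601;  (-1·δm/m)² = (-1×0.0451)² = 0.00203
δa/a = √(0.00805) = 0.0897
a = 3.523 m/s^2, so δa = 0.0897 × 3.523 = 0.316 m/s^2.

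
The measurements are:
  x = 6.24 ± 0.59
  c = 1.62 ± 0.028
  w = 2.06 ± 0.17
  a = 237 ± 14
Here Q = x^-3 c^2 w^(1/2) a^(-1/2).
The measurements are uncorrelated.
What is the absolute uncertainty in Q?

For a monomial Q ∝ x^-3, c^2, w^(1/2), a^(-1/2), fractional errors add in quadrature:
  (-3·δx/x)² = (-3×0.0946)² = 0.0805;  (2·δc/c)² = (2×0.0173)² = 0.00119;  (½·δw/w)² = (0.5×0.0825)² = 0.00170;  (−½·δa/a)² = (-0.5×0.0591)² = 0.000872
δQ/Q = √(0.0842) = 0.290
Q = 0.00101, so δQ = 0.290 × 0.00101 = 0.000292.

0.000292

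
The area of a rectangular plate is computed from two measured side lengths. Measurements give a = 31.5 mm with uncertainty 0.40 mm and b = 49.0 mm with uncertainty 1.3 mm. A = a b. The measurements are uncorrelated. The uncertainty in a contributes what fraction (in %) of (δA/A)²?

18.6%

(δA/A)² = (1·δa/a)² + (1·δb/b)²
  a term: (1×0.0127)² = 0.000161
  b term: (1×0.0265)² = 0.000704
Total = 0.000865. Share from a = 0.000161/0.000865 = 0.186.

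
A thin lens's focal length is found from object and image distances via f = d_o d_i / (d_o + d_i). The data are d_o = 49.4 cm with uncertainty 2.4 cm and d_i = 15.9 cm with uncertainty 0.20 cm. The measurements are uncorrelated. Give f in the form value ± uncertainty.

∂f/∂d_o = (d_i/(d_o+d_i))² = 0.0593;  ∂f/∂d_i = (d_o/(d_o+d_i))² = 0.572
δf = √((∂f/∂d_o · δd_o)² + (∂f/∂d_i · δd_i)²) = √(0.0202 + 0.0131) = 0.183 cm
f = 12.0 cm.

12.0 ± 0.183 cm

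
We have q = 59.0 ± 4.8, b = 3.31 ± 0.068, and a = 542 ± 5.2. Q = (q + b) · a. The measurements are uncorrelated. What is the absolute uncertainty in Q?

2620

Let u = q + b = 62.3. δu = √(δq² + δb²) = √(23.0 + 0.00462) = 4.80, so δu/u = 0.0770.
Q is then a monomial in u, a:
δQ/Q = √((δu/u)² + (1·δa/a)²) = √(0.00594 + 9.2e-05) = 0.0776
Q = 33800, so δQ = 0.0776 × 33800 = 2620.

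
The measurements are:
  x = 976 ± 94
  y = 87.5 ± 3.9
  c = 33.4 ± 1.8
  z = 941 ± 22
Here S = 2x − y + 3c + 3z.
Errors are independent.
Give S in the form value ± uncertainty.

4790 ± 199

Sums and differences: (δS)² = Σ (cᵢ δxᵢ)².
  (2·δx)² = 35300;  (δy)² = 15.2;  (3·δc)² = 29.2;  (3·δz)² = 4360
δS = √(39700) = 199
S = 4790.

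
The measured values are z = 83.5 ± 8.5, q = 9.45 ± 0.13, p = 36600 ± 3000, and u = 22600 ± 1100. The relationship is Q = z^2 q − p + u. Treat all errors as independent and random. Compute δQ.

Let w = z^2·q = 65900. δw/w = √((2·δz/z)² + (1·δq/q)²) = √(0.0415 + 0.000189) = 0.204, so δw = 13400.
Q = w − p + u: δQ = √(δw² + δp² + δu²) = √(1.81e+08 + 9e+06 + 1.21e+06) = 13800

13800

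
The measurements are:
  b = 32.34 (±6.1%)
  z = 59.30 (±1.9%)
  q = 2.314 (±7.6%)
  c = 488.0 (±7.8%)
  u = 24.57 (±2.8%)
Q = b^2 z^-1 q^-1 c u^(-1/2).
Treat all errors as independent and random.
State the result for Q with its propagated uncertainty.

Products/powers → add relative errors in quadrature, weighted by exponent:
  (2·δb/b)² = (2×0.0610)² = 0.0149;  (-1·δz/z)² = (-1×0.0190)² = 0.000361;  (-1·δq/q)² = (-1×0.0760)² = 0.00578;  (1·δc/c)² = (1×0.0780)² = 0.00608;  (−½·δu/u)² = (-0.5×0.0280)² = 0.000196
δQ/Q = √(0.0273) = 0.165
Q = 750.4, so δQ = 0.165 × 750.4 = 124.

750.4 ± 124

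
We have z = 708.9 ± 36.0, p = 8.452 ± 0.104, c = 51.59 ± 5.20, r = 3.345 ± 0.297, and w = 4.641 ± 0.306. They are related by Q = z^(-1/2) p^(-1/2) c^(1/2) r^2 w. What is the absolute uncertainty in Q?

Products/powers → add relative errors in quadrature, weighted by exponent:
  (−½·δz/z)² = (-0.5×0.0508)² = 0.000645;  (−½·δp/p)² = (-0.5×0.0123)² = 3.79e-05;  (½·δc/c)² = (0.5×0.101)² = 0.00254;  (2·δr/r)² = (2×0.0888)² = 0.0315;  (1·δw/w)² = (1×0.0659)² = 0.00435
δQ/Q = √(0.0391) = 0.198
Q = 4.819, so δQ = 0.198 × 4.819 = 0.953.

0.953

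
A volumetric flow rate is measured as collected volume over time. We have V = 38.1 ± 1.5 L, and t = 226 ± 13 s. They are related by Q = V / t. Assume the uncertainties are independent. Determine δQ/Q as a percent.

Each factor contributes (exponent × relative error)² to (δQ/Q)²:
  (1·δV/V)² = (1×0.0394)² = 0.00155;  (-1·δt/t)² = (-1×0.0575)² = 0.00331
δQ/Q = √(0.00486) = 0.0697

6.97%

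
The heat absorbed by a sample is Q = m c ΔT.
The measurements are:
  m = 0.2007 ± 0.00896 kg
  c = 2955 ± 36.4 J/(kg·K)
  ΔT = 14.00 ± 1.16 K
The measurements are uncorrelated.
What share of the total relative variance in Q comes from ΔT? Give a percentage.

76.2%

(δQ/Q)² = (1·δm/m)² + (1·δc/c)² + (1·δΔT/ΔT)²
  m term: (1×0.0446)² = 0.00199
  c term: (1×0.0123)² = 0.000152
  ΔT term: (1×0.0829)² = 0.00687
Total = 0.00901. Share from ΔT = 0.00687/0.00901 = 0.762.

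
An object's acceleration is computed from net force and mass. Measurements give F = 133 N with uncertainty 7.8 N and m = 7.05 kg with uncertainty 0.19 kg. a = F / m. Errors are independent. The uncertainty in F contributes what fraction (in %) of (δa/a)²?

(δa/a)² = (1·δF/F)² + (-1·δm/m)²
  F term: (1×0.0586)² = 0.00344
  m term: (-1×0.0270)² = 0.000726
Total = 0.00417. Share from F = 0.00344/0.00417 = 0.826.

82.6%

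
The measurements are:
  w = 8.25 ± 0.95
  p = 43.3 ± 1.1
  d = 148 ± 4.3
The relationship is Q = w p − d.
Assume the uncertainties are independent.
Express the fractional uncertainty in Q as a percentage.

20.2%

Let h = w·p = 357. δh/h = √((1·δw/w)² + (1·δp/p)²) = √(0.0133 + 0.000645) = 0.118, so δh = 42.1.
Q = h − d: δQ = √(δh² + δd²) = √(1770 + 18.5) = 42.3
Q = 209, so δQ/Q = 42.3/209 = 0.202.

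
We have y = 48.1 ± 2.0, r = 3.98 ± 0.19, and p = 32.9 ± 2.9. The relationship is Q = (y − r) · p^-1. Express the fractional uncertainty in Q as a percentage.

9.92%

Let u = y − r = 44.1. δu = √(δy² + δr²) = √(4.00 + 0.0361) = 2.01, so δu/u = 0.0455.
Q is then a monomial in u, p:
δQ/Q = √((δu/u)² + (-1·δp/p)²) = √(0.00207 + 0.00777) = 0.0992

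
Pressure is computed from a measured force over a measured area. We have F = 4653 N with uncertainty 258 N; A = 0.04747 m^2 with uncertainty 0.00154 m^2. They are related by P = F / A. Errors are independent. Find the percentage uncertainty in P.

P is a product of powers, so relative uncertainties combine in quadrature:
  (1·δF/F)² = (1×0.0554)² = 0.00307;  (-1·δA/A)² = (-1×0.0324)² = 0.00105
δP/P = √(0.00413) = 0.0642

6.42%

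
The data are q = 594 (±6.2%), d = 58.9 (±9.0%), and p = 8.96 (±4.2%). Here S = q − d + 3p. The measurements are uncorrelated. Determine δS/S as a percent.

6.62%

Absolute uncertainties add in quadrature for a linear combination:
  (δq)² = 1360;  (δd)² = 28.1;  (3·δp)² = 1.27
δS = √(1390) = 37.2
S = 562, so δS/S = 37.2/562 = 0.0662.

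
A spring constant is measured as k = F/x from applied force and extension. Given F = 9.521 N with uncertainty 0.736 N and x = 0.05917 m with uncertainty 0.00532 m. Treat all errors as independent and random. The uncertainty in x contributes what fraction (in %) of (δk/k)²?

57.5%

(δk/k)² = (1·δF/F)² + (-1·δx/x)²
  F term: (1×0.0773)² = 0.00598
  x term: (-1×0.0899)² = 0.00808
Total = 0.0141. Share from x = 0.00808/0.0141 = 0.575.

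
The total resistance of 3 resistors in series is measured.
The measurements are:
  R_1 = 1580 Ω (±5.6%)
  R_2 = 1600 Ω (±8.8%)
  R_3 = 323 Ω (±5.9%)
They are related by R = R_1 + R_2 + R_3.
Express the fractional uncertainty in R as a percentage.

4.78%

R is a linear combination, so absolute uncertainties add in quadrature:
  (δR_1)² = 7830;  (δR_2)² = 19800;  (δR_3)² = 363
δR = √(28000) = 167 Ω
R = 3500 Ω, so δR/R = 167/3500 = 0.0478.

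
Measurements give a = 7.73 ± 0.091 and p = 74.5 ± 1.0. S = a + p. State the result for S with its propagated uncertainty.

Absolute uncertainties add in quadrature for a linear combination:
  (δa)² = 0.00828;  (δp)² = 1.00
δS = √(1.01) = 1.00
S = 82.2.

82.2 ± 1.00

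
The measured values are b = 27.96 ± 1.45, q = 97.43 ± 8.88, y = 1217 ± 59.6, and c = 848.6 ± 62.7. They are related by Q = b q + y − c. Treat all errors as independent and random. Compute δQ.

298

Let p = b·q = 2724. δp/p = √((1·δb/b)² + (1·δq/q)²) = √(0.00269 + 0.00831) = 0.105, so δp = 286.
Q = p + y − c: δQ = √(δp² + δy² + δc²) = √(81600 + 3550 + 3930) = 298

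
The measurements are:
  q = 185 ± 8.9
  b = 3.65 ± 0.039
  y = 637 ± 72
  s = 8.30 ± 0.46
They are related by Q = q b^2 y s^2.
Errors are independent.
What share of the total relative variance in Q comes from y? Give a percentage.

45.9%

(δQ/Q)² = (1·δq/q)² + (2·δb/b)² + (1·δy/y)² + (2·δs/s)²
  q term: (1×0.0481)² = 0.00231
  b term: (2×0.0107)² = 0.000457
  y term: (1×0.113)² = 0.0128
  s term: (2×0.0554)² = 0.0123
Total = 0.0278. Share from y = 0.0128/0.0278 = 0.459.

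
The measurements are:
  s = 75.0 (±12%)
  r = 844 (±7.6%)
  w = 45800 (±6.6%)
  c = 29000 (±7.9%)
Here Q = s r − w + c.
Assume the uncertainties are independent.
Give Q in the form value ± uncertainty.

Let p = s·r = 63300. δp/p = √((1·δs/s)² + (1·δr/r)²) = √(0.0144 + 0.00578) = 0.142, so δp = 8990.
Q = p − w + c: δQ = √(δp² + δw² + δc²) = √(8.08e+07 + 9.14e+06 + 5.25e+06) = 9760
Q = 46500.

46500 ± 9760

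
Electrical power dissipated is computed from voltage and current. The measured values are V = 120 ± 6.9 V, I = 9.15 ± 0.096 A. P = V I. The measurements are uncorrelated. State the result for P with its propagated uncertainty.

1100 ± 64.2 W

Relative error in a monomial: (δP/P)² = Σ (nᵢ · δxᵢ/xᵢ)².
  (1·δV/V)² = (1×0.0575)² = 0.00331;  (1·δI/I)² = (1×0.0105)² = 0.000110
δP/P = √(0.00342) = 0.0584
P = 1100 W, so δP = 0.0584 × 1100 = 64.2 W.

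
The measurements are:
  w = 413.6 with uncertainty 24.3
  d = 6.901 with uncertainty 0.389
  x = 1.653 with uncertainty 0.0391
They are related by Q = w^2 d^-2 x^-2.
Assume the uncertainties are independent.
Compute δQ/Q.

Each factor contributes (exponent × relative error)² to (δQ/Q)²:
  (2·δw/w)² = (2×0.0588)² = 0.0138;  (-2·δd/d)² = (-2×0.0564)² = 0.0127;  (-2·δx/x)² = (-2×0.0237)² = 0.00224
δQ/Q = √(0.0288) = 0.170

0.170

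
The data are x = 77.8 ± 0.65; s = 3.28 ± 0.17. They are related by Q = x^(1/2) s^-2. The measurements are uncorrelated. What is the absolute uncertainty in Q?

0.0851

Relative error in a monomial: (δQ/Q)² = Σ (nᵢ · δxᵢ/xᵢ)².
  (½·δx/x)² = (0.5×0.00835)² = 1.75e-05;  (-2·δs/s)² = (-2×0.0518)² = 0.0107
δQ/Q = √(0.0108) = 0.104
Q = 0.820, so δQ = 0.104 × 0.820 = 0.0851.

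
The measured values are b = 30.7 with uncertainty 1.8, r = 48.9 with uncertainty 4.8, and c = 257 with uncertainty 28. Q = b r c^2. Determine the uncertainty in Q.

Since Q is a product/quotient, work with relative uncertainties:
  (1·δb/b)² = (1×0.0586)² = 0.00344;  (1·δr/r)² = (1×0.0982)² = 0.00964;  (2·δc/c)² = (2×0.109)² = 0.0475
δQ/Q = √(0.0606) = 0.246
Q = 9.92e+07, so δQ = 0.246 × 9.92e+07 = 2.44e+07.

2.44e+07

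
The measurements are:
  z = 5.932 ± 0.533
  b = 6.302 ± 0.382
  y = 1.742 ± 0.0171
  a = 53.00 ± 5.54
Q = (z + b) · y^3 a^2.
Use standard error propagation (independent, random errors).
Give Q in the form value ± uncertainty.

Let u = z + b = 12.23. δu = √(δz² + δb²) = √(0.284 + 0.146) = 0.656, so δu/u = 0.0536.
Q is then a monomial in u, y, a:
δQ/Q = √((δu/u)² + (3·δy/y)² + (2·δa/a)²) = √(0.00287 + 0.000867 + 0.0437) = 0.218
Q = 181700, so δQ = 0.218 × 181700 = 39600.

181700 ± 39600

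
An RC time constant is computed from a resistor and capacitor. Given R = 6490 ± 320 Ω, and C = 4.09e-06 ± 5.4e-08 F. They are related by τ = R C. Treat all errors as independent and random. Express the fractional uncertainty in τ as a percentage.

For a monomial τ ∝ R, C, fractional errors add in quadrature:
  (1·δR/R)² = (1×0.0493)² = 0.00243;  (1·δC/C)² = (1×0.0132)² = 0.000174
δτ/τ = √(0.00261) = 0.0510

5.10%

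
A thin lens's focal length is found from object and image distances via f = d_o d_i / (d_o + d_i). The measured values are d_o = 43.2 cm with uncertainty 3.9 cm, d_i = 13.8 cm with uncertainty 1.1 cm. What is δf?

0.672 cm

∂f/∂d_o = (d_i/(d_o+d_i))² = 0.0586;  ∂f/∂d_i = (d_o/(d_o+d_i))² = 0.574
δf = √((∂f/∂d_o · δd_o)² + (∂f/∂d_i · δd_i)²) = √(0.0523 + 0.399) = 0.672 cm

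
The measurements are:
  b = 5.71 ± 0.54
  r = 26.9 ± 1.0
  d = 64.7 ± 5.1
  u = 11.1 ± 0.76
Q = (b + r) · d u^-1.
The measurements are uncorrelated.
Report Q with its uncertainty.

Let w = b + r = 32.6. δw = √(δb² + δr²) = √(0.292 + 1.00) = 1.14, so δw/w = 0.0349.
Q is then a monomial in w, d, u:
δQ/Q = √((δw/w)² + (1·δd/d)² + (-1·δu/u)²) = √(0.00121 + 0.00621 + 0.00469) = 0.110
Q = 190, so δQ = 0.110 × 190 = 20.9.

190 ± 20.9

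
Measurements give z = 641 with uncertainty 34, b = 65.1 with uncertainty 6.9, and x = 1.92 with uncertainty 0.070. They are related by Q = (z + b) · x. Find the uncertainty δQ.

82.9

Let u = z + b = 706. δu = √(δz² + δb²) = √(1160 + 47.6) = 34.7, so δu/u = 0.0491.
Q is then a monomial in u, x:
δQ/Q = √((δu/u)² + (1·δx/x)²) = √(0.00241 + 0.00133) = 0.0612
Q = 1360, so δQ = 0.0612 × 1360 = 82.9.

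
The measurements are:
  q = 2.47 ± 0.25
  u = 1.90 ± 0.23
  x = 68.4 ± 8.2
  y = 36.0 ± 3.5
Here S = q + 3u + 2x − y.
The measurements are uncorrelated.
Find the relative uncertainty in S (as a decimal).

0.154

Sums and differences: (δS)² = Σ (cᵢ δxᵢ)².
  (δq)² = 0.0625;  (3·δu)² = 0.476;  (2·δx)² = 269;  (δy)² = 12.2
δS = √(282) = 16.8
S = 109, so δS/S = 16.8/109 = 0.154.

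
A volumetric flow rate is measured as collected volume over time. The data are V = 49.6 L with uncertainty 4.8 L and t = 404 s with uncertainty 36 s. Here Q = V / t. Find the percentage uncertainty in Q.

Relative error in a monomial: (δQ/Q)² = Σ (nᵢ · δxᵢ/xᵢ)².
  (1·δV/V)² = (1×0.0968)² = 0.00937;  (-1·δt/t)² = (-1×0.0891)² = 0.00794
δQ/Q = √(0.0173) = 0.132

13.2%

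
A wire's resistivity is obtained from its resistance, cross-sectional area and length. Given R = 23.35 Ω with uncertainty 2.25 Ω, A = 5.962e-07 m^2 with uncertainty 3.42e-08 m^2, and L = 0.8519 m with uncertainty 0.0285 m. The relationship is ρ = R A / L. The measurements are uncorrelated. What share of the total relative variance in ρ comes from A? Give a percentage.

24.0%

(δρ/ρ)² = (1·δR/R)² + (1·δA/A)² + (-1·δL/L)²
  R term: (1×0.0964)² = 0.00929
  A term: (1×0.0574)² = 0.00329
  L term: (-1×0.0335)² = 0.00112
Total = 0.0137. Share from A = 0.00329/0.0137 = 0.240.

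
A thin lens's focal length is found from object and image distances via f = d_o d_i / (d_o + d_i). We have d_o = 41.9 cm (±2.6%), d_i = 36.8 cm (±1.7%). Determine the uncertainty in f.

∂f/∂d_o = (d_i/(d_o+d_i))² = 0.219;  ∂f/∂d_i = (d_o/(d_o+d_i))² = 0.283
δf = √((∂f/∂d_o · δd_o)² + (∂f/∂d_i · δd_i)²) = √(0.0567 + 0.0314) = 0.297 cm

0.297 cm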